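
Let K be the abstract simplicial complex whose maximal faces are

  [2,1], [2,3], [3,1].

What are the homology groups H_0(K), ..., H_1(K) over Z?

H_0 = Z,  H_1 = Z.

Take the total order 1 < 2 < 3 on the vertex set. Then K (dimension 1) consists of the simplices:

  0-simplices (3): [1], [2], [3]
  1-simplices (3): [1,2], [1,3], [2,3]

giving chain groups C_0 ≅ Z^3, C_1 ≅ Z^3.

Boundary ∂_1: C_1 → C_0 sends each edge [p,q] (with p < q) to q − p. For instance
  ∂[2,3] = [3] − [2].
The resulting 3×3 matrix has rank 2, and its Smith normal form has invariant factors (1,1).

From H_k ≅ ker(∂_k) / im(∂_{k+1}) we obtain:

  H_0: rank C_0 − rank ∂_1 = 3 − 2 = 1, and the invariant factors of ∂_1 are all 1, so H_0 = Z.
  H_1: rank ker ∂_1 − rank ∂_2 = (3 − 2) − 0 = 1, and there is no ∂_2, so H_1 = Z.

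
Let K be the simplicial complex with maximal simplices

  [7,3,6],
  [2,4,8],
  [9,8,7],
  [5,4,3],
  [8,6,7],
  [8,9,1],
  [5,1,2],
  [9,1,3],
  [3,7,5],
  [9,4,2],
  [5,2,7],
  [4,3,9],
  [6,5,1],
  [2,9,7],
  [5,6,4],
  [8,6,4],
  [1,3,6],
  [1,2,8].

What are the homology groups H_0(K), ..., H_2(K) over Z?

Take the total order 1 < 2 < 3 < 4 < 5 < 6 < 7 < 8 < 9 on the vertex set. Then K (dimension 2) consists of the simplices:

  0-simplices (9): [1], [2], [3], [4], [5], [6], [7], [8], [9]
  1-simplices (27): (27 of them)
  2-simplices (18): [1,2,5], [1,2,8], [1,3,6], [1,3,9], [1,5,6], [1,8,9], [2,4,8], [2,4,9], [2,5,7], [2,7,9], [3,4,5], [3,4,9], [3,5,7], [3,6,7], [4,5,6], [4,6,8], [6,7,8], [7,8,9]

Hence C_0 ≅ Z^9, C_1 ≅ Z^27, C_2 ≅ Z^18.

The boundary map ∂_1: C_1 → C_0 sends each edge [p,q] (with p < q) to q − p. For instance
  ∂[8,9] = [9] − [8].
As a 9×27 matrix over Z this has rank 8, with invariant factors (1,1,1,1,1,1,1,1).

Boundary ∂_2: C_2 → C_1 acts by ∂[p,q,r] = [q,r] − [p,r] + [p,q]. For instance
  ∂[4,6,8] = [6,8] − [4,8] + [4,6],
  ∂[1,2,8] = [2,8] − [1,8] + [1,2].
The resulting 27×18 matrix has rank 18, and its Smith normal form has invariant factors (1,1,1,1,1,1,1,1,1,1,1,1,1,1,1,1,1,2).

Computing H_k = (kernel of ∂_k) / (image of ∂_{k+1}):

  H_0: rank C_0 − rank ∂_1 = 9 − 8 = 1, and the invariant factors of ∂_1 are all 1, so H_0 = Z.
  H_1: rank ker ∂_1 − rank ∂_2 = (27 − 8) − 18 = 1, and ∂_2 has invariant factor 2 > 1, so H_1 = Z ⊕ Z/2.
  H_2: rank ker ∂_2 − rank ∂_3 = (18 − 18) − 0 = 0, and there is no ∂_3, so H_2 = 0.

H_0 ≅ Z,  H_1 ≅ Z ⊕ Z/2,  H_2 = 0.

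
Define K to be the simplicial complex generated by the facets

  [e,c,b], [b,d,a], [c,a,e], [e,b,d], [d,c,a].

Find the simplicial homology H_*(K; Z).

H_0 ≅ Z,  H_1 ≅ Z,  H_2 = 0.

Fix the vertex order a < b < c < d < e and write every simplex with vertices in increasing order. Then dim K = 2 and the simplices of K are:

  0-simplices (5): a, b, c, d, e
  1-simplices (10): ab, ac, ad, ae, bc, bd, be, cd, ce, de
  2-simplices (5): abd, acd, ace, bce, bde

Hence C_0 ≅ Z^5, C_1 ≅ Z^10, C_2 ≅ Z^5.

The boundary map ∂_1: C_1 → C_0 is given by ∂[p,q] = [q] − [p]. For instance
  ∂bd = d − b.
This gives a 5×10 integer matrix of rank 4; reducing to Smith normal form yields diagonal entries (1,1,1,1).

The boundary map ∂_2: C_2 → C_1 maps a triangle to the signed sum of its edges. For instance
  ∂bce = ce − be + bc,
  ∂bde = de − be + bd.
This gives a 10×5 integer matrix of rank 5; reducing to Smith normal form yields diagonal entries (1,1,1,1,1).

From H_k ≅ ker(∂_k) / im(∂_{k+1}) we obtain:

  H_0: rank C_0 − rank ∂_1 = 5 − 4 = 1, and the invariant factors of ∂_1 are all 1, so H_0 ≅ Z.
  H_1: rank ker ∂_1 − rank ∂_2 = (10 − 4) − 5 = 1, and the invariant factors of ∂_2 are all 1, so H_1 ≅ Z.
  H_2: rank ker ∂_2 − rank ∂_3 = (5 − 5) − 0 = 0, and there is no ∂_3, so H_2 ≅ 0.

(K is a triangulation of the Möbius band.)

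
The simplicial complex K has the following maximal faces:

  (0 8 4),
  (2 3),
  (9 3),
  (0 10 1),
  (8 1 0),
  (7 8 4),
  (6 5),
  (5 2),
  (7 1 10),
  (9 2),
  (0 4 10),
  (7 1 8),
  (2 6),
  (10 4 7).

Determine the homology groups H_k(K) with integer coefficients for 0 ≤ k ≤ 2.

Take the total order 0 < 1 < 2 < 3 < 4 < 5 < 6 < 7 < 8 < 9 < 10 on the vertex set. Then K (dimension 2) consists of the simplices:

  0-simplices (11): [0], [1], [2], [3], [4], [5], [6], [7], [8], [9], [10]
  1-simplices (18): [0,1], [0,4], [0,8], [0,10], [1,7], [1,8], [1,10], [2,3], [2,5], [2,6], [2,9], [3,9], [4,7], [4,8], [4,10], [5,6], [7,8], [7,10]
  2-simplices (8): [0,1,8], [0,1,10], [0,4,8], [0,4,10], [1,7,8], [1,7,10], [4,7,8], [4,7,10]

Hence C_0 ≅ Z^11, C_1 ≅ Z^18, C_2 ≅ Z^8.

The boundary map ∂_1: C_1 → C_0 maps an edge to its endpoints' difference, ∂[p,q] = q − p.
As a 11×18 matrix over Z this has rank 9, with invariant factors (1,1,1,1,1,1,1,1,1).

∂_2: C_2 → C_1 sends each 2-simplex [p,q,r] to [q,r] − [p,r] + [p,q]. For instance
  ∂[4,7,10] = [7,10] − [4,10] + [4,7],
  ∂[0,1,10] = [1,10] − [0,10] + [0,1].
The 18×8 boundary matrix has rank 7 and Smith normal form diag(1,1,1,1,1,1,1).

Now H_k = ker ∂_k / im ∂_{k+1}, so:

  H_0: rank C_0 − rank ∂_1 = 11 − 9 = 2, and the invariant factors of ∂_1 are all 1, so H_0 = Z^2.
  H_1: rank ker ∂_1 − rank ∂_2 = (18 − 9) − 7 = 2, and the invariant factors of ∂_2 are all 1, so H_1 = Z^2.
  H_2: rank ker ∂_2 − rank ∂_3 = (8 − 7) − 0 = 1, and there is no ∂_3, so H_2 = Z.

(K is a triangulation of the disjoint union of the 2-sphere S^2 and a wedge of 2 circles.)

H_0 ≅ Z^2,  H_1 ≅ Z^2,  H_2 ≅ Z.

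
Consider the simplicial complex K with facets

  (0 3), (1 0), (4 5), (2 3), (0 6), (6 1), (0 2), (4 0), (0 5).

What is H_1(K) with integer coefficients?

H_1 = Z^3.

Take the total order 0 < 1 < 2 < 3 < 4 < 5 < 6 on the vertex set. Then K (dimension 1) consists of the simplices:

  0-simplices (7): [0], [1], [2], [3], [4], [5], [6]
  1-simplices (9): [0,1], [0,2], [0,3], [0,4], [0,5], [0,6], [1,6], [2,3], [4,5]

giving chain groups C_0 ≅ Z^7, C_1 ≅ Z^9.

∂_1: C_1 → C_0 maps an edge to its endpoints' difference, ∂[p,q] = q − p.
This gives a 7×9 integer matrix of rank 6; reducing to Smith normal form yields diagonal entries (1,1,1,1,1,1).

From H_k ≅ ker(∂_k) / im(∂_{k+1}) we obtain:

  H_1: rank ker ∂_1 − rank ∂_2 = (9 − 6) − 0 = 3, and there is no ∂_2, so H_1 ≅ Z^3.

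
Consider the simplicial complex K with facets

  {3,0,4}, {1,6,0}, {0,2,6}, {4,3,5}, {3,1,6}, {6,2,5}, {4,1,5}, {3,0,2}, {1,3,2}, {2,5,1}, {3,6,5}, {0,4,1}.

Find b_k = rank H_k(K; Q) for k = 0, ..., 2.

K has 7 vertices, 18 edges, 12 triangles.
rank ∂_0 = 0, rank ∂_1 = 6 ⇒ b_0 = 7 − 0 − 6 = 1; all invariant factors of ∂_1 are 1 so no torsion. So H_0 = Z.
rank ∂_1 = 6, rank ∂_2 = 12 ⇒ b_1 = 18 − 6 − 12 = 0; ∂_2 has invariant factor(s) [2] giving torsion. So H_1 = Z/2Z.
rank ∂_2 = 12, rank ∂_3 = 0 ⇒ b_2 = 12 − 12 − 0 = 0. So H_2 = 0.

b_0 = 1, b_1 = 0, b_2 = 0.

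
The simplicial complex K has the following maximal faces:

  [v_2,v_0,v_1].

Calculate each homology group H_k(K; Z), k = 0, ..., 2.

H_0 = Z,  H_1 = 0,  H_2 = 0.

Order the vertices as v_0 < v_1 < v_2. Listing each simplex with vertices in this order, K has dimension 2 with simplices:

  0-simplices (3): [v_0], [v_1], [v_2]
  1-simplices (3): [v_0,v_1], [v_0,v_2], [v_1,v_2]
  2-simplices (1): [v_0,v_1,v_2]

so the chain groups are C_0 ≅ Z^3, C_1 ≅ Z^3, C_2 ≅ Z^1.

The boundary map ∂_1: C_1 → C_0 sends each edge [p,q] (with p < q) to q − p. For instance
  ∂[v_0,v_1] = [v_1] − [v_0].
The resulting 3×3 matrix has rank 2, and its Smith normal form has invariant factors (1,1).

∂_2: C_2 → C_1 maps a triangle to the signed sum of its edges. For instance
  ∂[v_0,v_1,v_2] = [v_1,v_2] − [v_0,v_2] + [v_0,v_1].
The resulting 3×1 matrix has rank 1, and its Smith normal form has invariant factors (1).

From H_k ≅ ker(∂_k) / im(∂_{k+1}) we obtain:

  H_0: rank C_0 − rank ∂_1 = 3 − 2 = 1, and the invariant factors of ∂_1 are all 1, so H_0 = Z.
  H_1: rank ker ∂_1 − rank ∂_2 = (3 − 2) − 1 = 0, and the invariant factors of ∂_2 are all 1, so H_1 = 0.
  H_2: rank ker ∂_2 − rank ∂_3 = (1 − 1) − 0 = 0, and there is no ∂_3, so H_2 = 0.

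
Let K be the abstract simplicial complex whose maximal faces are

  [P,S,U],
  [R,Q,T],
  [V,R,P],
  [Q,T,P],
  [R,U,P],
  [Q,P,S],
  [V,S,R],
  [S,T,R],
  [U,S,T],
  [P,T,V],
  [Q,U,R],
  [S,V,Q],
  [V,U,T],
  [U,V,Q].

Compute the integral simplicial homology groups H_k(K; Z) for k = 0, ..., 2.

H_0 = Z,  H_1 = Z^2,  H_2 = Z.

K has 7 vertices, 21 edges, 14 triangles.
rank ∂_0 = 0, rank ∂_1 = 6 ⇒ b_0 = 7 − 0 − 6 = 1; all invariant factors of ∂_1 are 1 so no torsion. So H_0 = Z.
rank ∂_1 = 6, rank ∂_2 = 13 ⇒ b_1 = 21 − 6 − 13 = 2; all invariant factors of ∂_2 are 1 so no torsion. So H_1 = Z^2.
rank ∂_2 = 13, rank ∂_3 = 0 ⇒ b_2 = 14 − 13 − 0 = 1. So H_2 = Z.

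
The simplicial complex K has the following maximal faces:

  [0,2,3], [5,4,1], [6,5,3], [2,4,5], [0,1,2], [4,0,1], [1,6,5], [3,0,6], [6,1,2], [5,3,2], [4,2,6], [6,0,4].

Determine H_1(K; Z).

H_1 ≅ Z/2.

K has 7 vertices, 18 edges, 12 triangles.
rank ∂_1 = 6, rank ∂_2 = 12 ⇒ b_1 = 18 − 6 − 12 = 0; ∂_2 has invariant factor(s) [2] giving torsion. So H_1 = Z/2.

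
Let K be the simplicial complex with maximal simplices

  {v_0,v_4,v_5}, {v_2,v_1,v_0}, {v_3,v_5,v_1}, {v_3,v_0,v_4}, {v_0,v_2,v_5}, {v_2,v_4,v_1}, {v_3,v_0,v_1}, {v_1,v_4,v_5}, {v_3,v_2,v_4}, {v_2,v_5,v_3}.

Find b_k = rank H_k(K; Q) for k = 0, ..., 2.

Fix the vertex order v_0 < v_1 < v_2 < v_3 < v_4 < v_5 and write every simplex with vertices in increasing order. Then dim K = 2 and the simplices of K are:

  0-simplices (6): [v_0], [v_1], [v_2], [v_3], [v_4], [v_5]
  1-simplices (15): (15 of them)
  2-simplices (10): [v_0,v_1,v_2], [v_0,v_1,v_3], [v_0,v_2,v_5], [v_0,v_3,v_4], [v_0,v_4,v_5], [v_1,v_2,v_4], [v_1,v_3,v_5], [v_1,v_4,v_5], [v_2,v_3,v_4], [v_2,v_3,v_5]

Hence C_0 ≅ Z^6, C_1 ≅ Z^15, C_2 ≅ Z^10.

Boundary ∂_1: C_1 → C_0 sends each edge [p,q] (with p < q) to q − p.
As a 6×15 matrix over Z this has rank 5, with invariant factors (1,1,1,1,1).

Boundary ∂_2: C_2 → C_1 acts by ∂[p,q,r] = [q,r] − [p,r] + [p,q]. For instance
  ∂[v_0,v_1,v_2] = [v_1,v_2] − [v_0,v_2] + [v_0,v_1],
  ∂[v_0,v_1,v_3] = [v_1,v_3] − [v_0,v_3] + [v_0,v_1].
The resulting 15×10 matrix has rank 10, and its Smith normal form has invariant factors (1,1,1,1,1,1,1,1,1,2).

Reading off H_k = ker ∂_k / im ∂_{k+1}:

  H_0: rank C_0 − rank ∂_1 = 6 − 5 = 1, and the invariant factors of ∂_1 are all 1, so H_0 ≅ Z.
  H_1: rank ker ∂_1 − rank ∂_2 = (15 − 5) − 10 = 0, and ∂_2 has invariant factor 2 > 1, so H_1 ≅ Z/2.
  H_2: rank ker ∂_2 − rank ∂_3 = (10 − 10) − 0 = 0, and there is no ∂_3, so H_2 ≅ 0.

As a check, the Euler characteristic is 6 − 15 + 10 = 1, which agrees with 1 − 0 + 0 = 1.

Hence the Betti numbers are b_0 = 1, b_1 = 0, b_2 = 0.

b_0 = 1, b_1 = 0, b_2 = 0.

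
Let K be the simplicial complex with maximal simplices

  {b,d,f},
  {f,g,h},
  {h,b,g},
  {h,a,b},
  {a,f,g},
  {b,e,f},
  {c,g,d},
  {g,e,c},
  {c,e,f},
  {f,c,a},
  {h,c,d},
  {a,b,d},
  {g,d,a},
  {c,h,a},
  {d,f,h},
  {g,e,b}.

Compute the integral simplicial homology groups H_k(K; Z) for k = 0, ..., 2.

We work with the vertex ordering a < b < c < d < e < f < g < h. The simplices of K, each written with vertices in increasing order, are:

  0-simplices (8): a, b, c, d, e, f, g, h
  1-simplices (24): ab, ac, ad, af, ag, ah, bd, be, bf, bg, bh, cd, ce, cf, cg, ch, df, dg, dh, ef, eg, fg, fh, gh
  2-simplices (16): abd, abh, acf, ach, adg, afg, bdf, bef, beg, bgh, cdg, cdh, cef, ceg, dfh, fgh

so the chain groups are C_0 ≅ Z^8, C_1 ≅ Z^24, C_2 ≅ Z^16.

The boundary map ∂_1: C_1 → C_0 maps an edge to its endpoints' difference, ∂[p,q] = q − p.
As a 8×24 matrix over Z this has rank 7, with invariant factors (1,1,1,1,1,1,1).

The boundary map ∂_2: C_2 → C_1 sends each 2-simplex [p,q,r] to [q,r] − [p,r] + [p,q]. For instance
  ∂cdg = dg − cg + cd,
  ∂bef = ef − bf + be.
The 24×16 boundary matrix has rank 15 and Smith normal form diag(1,1,1,1,1,1,1,1,1,1,1,1,1,1,1).

Now H_k = ker ∂_k / im ∂_{k+1}, so:

  H_0: rank C_0 − rank ∂_1 = 8 − 7 = 1, and the invariant factors of ∂_1 are all 1, so H_0 ≅ Z.
  H_1: rank ker ∂_1 − rank ∂_2 = (24 − 7) − 15 = 2, and the invariant factors of ∂_2 are all 1, so H_1 ≅ Z^2.
  H_2: rank ker ∂_2 − rank ∂_3 = (16 − 15) − 0 = 1, and there is no ∂_3, so H_2 ≅ Z.

H_0 = Z,  H_1 = Z^2,  H_2 = Z.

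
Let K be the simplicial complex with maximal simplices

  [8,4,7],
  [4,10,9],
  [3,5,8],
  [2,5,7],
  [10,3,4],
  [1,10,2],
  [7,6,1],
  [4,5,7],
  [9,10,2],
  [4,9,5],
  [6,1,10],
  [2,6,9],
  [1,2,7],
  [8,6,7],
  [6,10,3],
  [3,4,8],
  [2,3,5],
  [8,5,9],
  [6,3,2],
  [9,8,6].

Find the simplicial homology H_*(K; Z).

H_0 = Z,  H_1 = Z ⊕ Z_2,  H_2 = 0.

Order the vertices as 1 < 2 < 3 < 4 < 5 < 6 < 7 < 8 < 9 < 10. Listing each simplex with vertices in this order, K has dimension 2 with simplices:

  0-simplices (10): [1], [2], [3], [4], [5], [6], [7], [8], [9], [10]
  1-simplices (30): (30 of them)
  2-simplices (20): (20 of them)

giving chain groups C_0 ≅ Z^10, C_1 ≅ Z^30, C_2 ≅ Z^20.

The boundary map ∂_1: C_1 → C_0 is given by ∂[p,q] = [q] − [p].
The 10×30 boundary matrix has rank 9 and Smith normal form diag(1,1,1,1,1,1,1,1,1).

The boundary map ∂_2: C_2 → C_1 acts by ∂[p,q,r] = [q,r] − [p,r] + [p,q]. For instance
  ∂[3,6,10] = [6,10] − [3,10] + [3,6],
  ∂[3,5,8] = [5,8] − [3,8] + [3,5].
This gives a 30×20 integer matrix of rank 20; reducing to Smith normal form yields diagonal entries (1,1,1,1,1,1,1,1,1,1,1,1,1,1,1,1,1,1,1,2).

Now H_k = ker ∂_k / im ∂_{k+1}, so:

  H_0: rank C_0 − rank ∂_1 = 10 − 9 = 1, and the invariant factors of ∂_1 are all 1, so H_0 = Z.
  H_1: rank ker ∂_1 − rank ∂_2 = (30 − 9) − 20 = 1, and ∂_2 has invariant factor 2 > 1, so H_1 = Z ⊕ Z_2.
  H_2: rank ker ∂_2 − rank ∂_3 = (20 − 20) − 0 = 0, and there is no ∂_3, so H_2 = 0.

(K is a triangulation of the Klein bottle.)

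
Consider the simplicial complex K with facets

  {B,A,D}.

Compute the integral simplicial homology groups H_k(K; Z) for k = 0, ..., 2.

H_0 ≅ Z,  H_1 = 0,  H_2 = 0.

Order the vertices as A < B < D. Listing each simplex with vertices in this order, K has dimension 2 with simplices:

  0-simplices (3): A, B, D
  1-simplices (3): AB, AD, BD
  2-simplices (1): ABD

giving chain groups C_0 ≅ Z^3, C_1 ≅ Z^3, C_2 ≅ Z^1.

The boundary map ∂_1: C_1 → C_0 is given by ∂[p,q] = [q] − [p]. For instance
  ∂AB = B − A.
As a 3×3 matrix over Z this has rank 2, with invariant factors (1,1).

The boundary map ∂_2: C_2 → C_1 sends each 2-simplex [p,q,r] to [q,r] − [p,r] + [p,q]. For instance
  ∂ABD = BD − AD + AB.
This gives a 3×1 integer matrix of rank 1; reducing to Smith normal form yields diagonal entries (1).

From H_k ≅ ker(∂_k) / im(∂_{k+1}) we obtain:

  H_0: rank C_0 − rank ∂_1 = 3 − 2 = 1, and the invariant factors of ∂_1 are all 1, so H_0 ≅ Z.
  H_1: rank ker ∂_1 − rank ∂_2 = (3 − 2) − 1 = 0, and the invariant factors of ∂_2 are all 1, so H_1 ≅ 0.
  H_2: rank ker ∂_2 − rank ∂_3 = (1 − 1) − 0 = 0, and there is no ∂_3, so H_2 ≅ 0.

As a check, the Euler characteristic is 3 − 3 + 1 = 1, which agrees with 1 − 0 + 0 = 1.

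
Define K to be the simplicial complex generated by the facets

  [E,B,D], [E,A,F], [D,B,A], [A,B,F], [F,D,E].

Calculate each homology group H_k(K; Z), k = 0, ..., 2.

H_0 = Z,  H_1 = Z,  H_2 = 0.

We work with the vertex ordering A < B < D < E < F. The simplices of K, each written with vertices in increasing order, are:

  0-simplices (5): A, B, D, E, F
  1-simplices (10): AB, AD, AE, AF, BD, BE, BF, DE, DF, EF
  2-simplices (5): ABD, ABF, AEF, BDE, DEF

Hence C_0 ≅ Z^5, C_1 ≅ Z^10, C_2 ≅ Z^5.

The boundary map ∂_1: C_1 → C_0 sends each edge [p,q] (with p < q) to q − p. For instance
  ∂DF = F − D.
As a 5×10 matrix over Z this has rank 4, with invariant factors (1,1,1,1).

The boundary map ∂_2: C_2 → C_1 maps a triangle to the signed sum of its edges. For instance
  ∂AEF = EF − AF + AE,
  ∂ABD = BD − AD + AB.
As a 10×5 matrix over Z this has rank 5, with invariant factors (1,1,1,1,1).

From H_k ≅ ker(∂_k) / im(∂_{k+1}) we obtain:

  H_0: rank C_0 − rank ∂_1 = 5 − 4 = 1, and the invariant factors of ∂_1 are all 1, so H_0 = Z.
  H_1: rank ker ∂_1 − rank ∂_2 = (10 − 4) − 5 = 1, and the invariant factors of ∂_2 are all 1, so H_1 = Z.
  H_2: rank ker ∂_2 − rank ∂_3 = (5 − 5) − 0 = 0, and there is no ∂_3, so H_2 = 0.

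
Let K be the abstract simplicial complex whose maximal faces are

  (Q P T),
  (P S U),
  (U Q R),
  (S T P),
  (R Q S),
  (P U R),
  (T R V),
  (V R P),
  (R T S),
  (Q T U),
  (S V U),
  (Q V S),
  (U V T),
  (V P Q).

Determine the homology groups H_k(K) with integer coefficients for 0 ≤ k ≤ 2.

H_0 ≅ Z,  H_1 ≅ Z^2,  H_2 ≅ Z.

Fix the vertex order P < Q < R < S < T < U < V and write every simplex with vertices in increasing order. Then dim K = 2 and the simplices of K are:

  0-simplices (7): P, Q, R, S, T, U, V
  1-simplices (21): PQ, PR, PS, PT, PU, PV, QR, QS, QT, QU, QV, RS, RT, RU, RV, ST, SU, SV, TU, TV, UV
  2-simplices (14): PQT, PQV, PRU, PRV, PST, PSU, QRS, QRU, QSV, QTU, RST, RTV, SUV, TUV

giving chain groups C_0 ≅ Z^7, C_1 ≅ Z^21, C_2 ≅ Z^14.

The boundary map ∂_1: C_1 → C_0 sends each edge [p,q] (with p < q) to q − p. For instance
  ∂TV = V − T.
As a 7×21 matrix over Z this has rank 6, with invariant factors (1,1,1,1,1,1).

∂_2: C_2 → C_1 sends each 2-simplex [p,q,r] to [q,r] − [p,r] + [p,q]. For instance
  ∂QTU = TU − QU + QT,
  ∂QRS = RS − QS + QR.
The resulting 21×14 matrix has rank 13, and its Smith normal form has invariant factors (1,1,1,1,1,1,1,1,1,1,1,1,1).

Now H_k = ker ∂_k / im ∂_{k+1}, so:

  H_0: rank C_0 − rank ∂_1 = 7 − 6 = 1, and the invariant factors of ∂_1 are all 1, so H_0 = Z.
  H_1: rank ker ∂_1 − rank ∂_2 = (21 − 6) − 13 = 2, and the invariant factors of ∂_2 are all 1, so H_1 = Z^2.
  H_2: rank ker ∂_2 − rank ∂_3 = (14 − 13) − 0 = 1, and there is no ∂_3, so H_2 = Z.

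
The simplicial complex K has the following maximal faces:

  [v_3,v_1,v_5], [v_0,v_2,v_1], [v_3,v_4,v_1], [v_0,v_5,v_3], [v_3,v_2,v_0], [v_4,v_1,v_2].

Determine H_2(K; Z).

Fix the vertex order v_0 < v_1 < v_2 < v_3 < v_4 < v_5 and write every simplex with vertices in increasing order. Then dim K = 2 and the simplices of K are:

  0-simplices (6): [v_0], [v_1], [v_2], [v_3], [v_4], [v_5]
  1-simplices (12): [v_0,v_1], [v_0,v_2], [v_0,v_3], [v_0,v_5], [v_1,v_2], [v_1,v_3], [v_1,v_4], [v_1,v_5], [v_2,v_3], [v_2,v_4], [v_3,v_4], [v_3,v_5]
  2-simplices (6): [v_0,v_1,v_2], [v_0,v_2,v_3], [v_0,v_3,v_5], [v_1,v_2,v_4], [v_1,v_3,v_4], [v_1,v_3,v_5]

so the chain groups are C_0 ≅ Z^6, C_1 ≅ Z^12, C_2 ≅ Z^6.

∂_1: C_1 → C_0 is given by ∂[p,q] = [q] − [p]. For instance
  ∂[v_0,v_3] = [v_3] − [v_0].
As a 6×12 matrix over Z this has rank 5, with invariant factors (1,1,1,1,1).

∂_2: C_2 → C_1 acts by ∂[p,q,r] = [q,r] − [p,r] + [p,q]. For instance
  ∂[v_1,v_3,v_4] = [v_3,v_4] − [v_1,v_4] + [v_1,v_3],
  ∂[v_0,v_3,v_5] = [v_3,v_5] − [v_0,v_5] + [v_0,v_3].
This gives a 12×6 integer matrix of rank 6; reducing to Smith normal form yields diagonal entries (1,1,1,1,1,1).

Computing H_k = (kernel of ∂_k) / (image of ∂_{k+1}):

  H_2: rank ker ∂_2 − rank ∂_3 = (6 − 6) − 0 = 0, and there is no ∂_3, so H_2 = 0.

H_2 = 0.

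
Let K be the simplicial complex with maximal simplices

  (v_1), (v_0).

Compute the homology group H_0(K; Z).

H_0 = Z^2.

We work with the vertex ordering v_0 < v_1. The simplices of K, each written with vertices in increasing order, are:

  0-simplices (2): [v_0], [v_1]

Hence C_0 ≅ Z^2.

From H_k ≅ ker(∂_k) / im(∂_{k+1}) we obtain:

  H_0: rank C_0 − rank ∂_1 = 2 − 0 = 2, and there is no ∂_1, so H_0 ≅ Z^2.

(K is a triangulation of a set of 2 points.)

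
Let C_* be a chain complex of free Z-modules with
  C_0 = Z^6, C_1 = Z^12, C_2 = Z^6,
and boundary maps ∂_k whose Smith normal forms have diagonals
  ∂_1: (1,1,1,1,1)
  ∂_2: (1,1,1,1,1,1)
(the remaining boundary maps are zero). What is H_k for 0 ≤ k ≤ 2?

H_0: b_0 = 6 − 0 − 5 = 1; torsion from ∂_1 factors > 1: none. So H_0 ≅ Z.
H_1: b_1 = 12 − 5 − 6 = 1; torsion from ∂_2 factors > 1: none. So H_1 ≅ Z.
H_2: b_2 = 6 − 6 − 0 = 0; torsion from ∂_3 factors > 1: none. So H_2 ≅ 0.

H_0 ≅ Z,  H_1 ≅ Z,  H_2 = 0.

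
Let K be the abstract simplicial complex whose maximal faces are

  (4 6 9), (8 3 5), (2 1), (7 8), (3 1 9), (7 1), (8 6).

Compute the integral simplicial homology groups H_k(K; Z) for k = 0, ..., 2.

H_0 = Z,  H_1 = Z^2,  H_2 = 0.

Take the total order 1 < 2 < 3 < 4 < 5 < 6 < 7 < 8 < 9 on the vertex set. Then K (dimension 2) consists of the simplices:

  0-simplices (9): [1], [2], [3], [4], [5], [6], [7], [8], [9]
  1-simplices (13): [1,2], [1,3], [1,7], [1,9], [3,5], [3,8], [3,9], [4,6], [4,9], [5,8], [6,8], [6,9], [7,8]
  2-simplices (3): [1,3,9], [3,5,8], [4,6,9]

Hence C_0 ≅ Z^9, C_1 ≅ Z^13, C_2 ≅ Z^3.

∂_1: C_1 → C_0 maps an edge to its endpoints' difference, ∂[p,q] = q − p. For instance
  ∂[6,9] = [9] − [6].
As a 9×13 matrix over Z this has rank 8, with invariant factors (1,1,1,1,1,1,1,1).

Boundary ∂_2: C_2 → C_1 acts by ∂[p,q,r] = [q,r] − [p,r] + [p,q]. For instance
  ∂[3,5,8] = [5,8] − [3,8] + [3,5],
  ∂[4,6,9] = [6,9] − [4,9] + [4,6].
This gives a 13×3 integer matrix of rank 3; reducing to Smith normal form yields diagonal entries (1,1,1).

Now H_k = ker ∂_k / im ∂_{k+1}, so:

  H_0: rank C_0 − rank ∂_1 = 9 − 8 = 1, and the invariant factors of ∂_1 are all 1, so H_0 = Z.
  H_1: rank ker ∂_1 − rank ∂_2 = (13 − 8) − 3 = 2, and the invariant factors of ∂_2 are all 1, so H_1 = Z^2.
  H_2: rank ker ∂_2 − rank ∂_3 = (3 − 3) − 0 = 0, and there is no ∂_3, so H_2 = 0.

As a check, the Euler characteristic is 9 − 13 + 3 = -1, which agrees with 1 − 2 + 0 = -1.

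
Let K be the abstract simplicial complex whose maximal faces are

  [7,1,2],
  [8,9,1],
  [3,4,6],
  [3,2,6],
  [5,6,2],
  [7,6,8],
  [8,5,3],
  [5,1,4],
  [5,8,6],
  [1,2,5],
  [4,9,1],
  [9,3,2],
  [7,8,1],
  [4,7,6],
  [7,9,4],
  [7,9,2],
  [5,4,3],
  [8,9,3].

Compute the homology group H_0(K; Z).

H_0 = Z.

K has 9 vertices, 27 edges, 18 triangles.
rank ∂_0 = 0, rank ∂_1 = 8 ⇒ b_0 = 9 − 0 − 8 = 1; all invariant factors of ∂_1 are 1 so no torsion. So H_0 = Z.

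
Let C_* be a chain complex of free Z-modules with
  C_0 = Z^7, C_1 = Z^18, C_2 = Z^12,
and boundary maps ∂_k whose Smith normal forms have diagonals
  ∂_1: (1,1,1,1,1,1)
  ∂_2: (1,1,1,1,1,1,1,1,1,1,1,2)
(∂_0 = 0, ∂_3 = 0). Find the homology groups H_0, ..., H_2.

H_0 ≅ Z,  H_1 ≅ Z/2,  H_2 = 0.

H_0: b_0 = 7 − 0 − 6 = 1; torsion from ∂_1 factors > 1: none. So H_0 ≅ Z.
H_1: b_1 = 18 − 6 − 12 = 0; torsion from ∂_2 factors > 1: [2]. So H_1 ≅ Z/2.
H_2: b_2 = 12 − 12 − 0 = 0; torsion from ∂_3 factors > 1: none. So H_2 ≅ 0.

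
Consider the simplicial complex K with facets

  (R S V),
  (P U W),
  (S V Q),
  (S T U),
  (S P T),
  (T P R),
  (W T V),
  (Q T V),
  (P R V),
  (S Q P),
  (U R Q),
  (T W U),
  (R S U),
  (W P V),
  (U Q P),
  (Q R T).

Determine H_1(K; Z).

H_1 = Z^2.

K has 8 vertices, 24 edges, 16 triangles.
rank ∂_1 = 7, rank ∂_2 = 15 ⇒ b_1 = 24 − 7 − 15 = 2; all invariant factors of ∂_2 are 1 so no torsion. So H_1 = Z^2.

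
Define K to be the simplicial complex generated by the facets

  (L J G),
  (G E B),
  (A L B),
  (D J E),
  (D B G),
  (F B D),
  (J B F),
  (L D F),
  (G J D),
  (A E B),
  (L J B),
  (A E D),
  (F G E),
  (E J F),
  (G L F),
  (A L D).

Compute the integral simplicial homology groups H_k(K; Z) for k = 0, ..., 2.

Order the vertices as A < B < D < E < F < G < J < L. Listing each simplex with vertices in this order, K has dimension 2 with simplices:

  0-simplices (8): A, B, D, E, F, G, J, L
  1-simplices (24): AB, AD, AE, AL, BD, BE, BF, BG, BJ, BL, DE, DF, DG, DJ, DL, EF, EG, EJ, FG, FJ, FL, GJ, GL, JL
  2-simplices (16): ABE, ABL, ADE, ADL, BDF, BDG, BEG, BFJ, BJL, DEJ, DFL, DGJ, EFG, EFJ, FGL, GJL

giving chain groups C_0 ≅ Z^8, C_1 ≅ Z^24, C_2 ≅ Z^16.

The boundary map ∂_1: C_1 → C_0 is given by ∂[p,q] = [q] − [p]. For instance
  ∂AE = E − A.
The resulting 8×24 matrix has rank 7, and its Smith normal form has invariant factors (1,1,1,1,1,1,1).

Boundary ∂_2: C_2 → C_1 maps a triangle to the signed sum of its edges. For instance
  ∂ABL = BL − AL + AB,
  ∂FGL = GL − FL + FG.
This gives a 24×16 integer matrix of rank 15; reducing to Smith normal form yields diagonal entries (1,1,1,1,1,1,1,1,1,1,1,1,1,1,1).

Now H_k = ker ∂_k / im ∂_{k+1}, so:

  H_0: rank C_0 − rank ∂_1 = 8 − 7 = 1, and the invariant factors of ∂_1 are all 1, so H_0 = Z.
  H_1: rank ker ∂_1 − rank ∂_2 = (24 − 7) − 15 = 2, and the invariant factors of ∂_2 are all 1, so H_1 = Z^2.
  H_2: rank ker ∂_2 − rank ∂_3 = (16 − 15) − 0 = 1, and there is no ∂_3, so H_2 = Z.

As a check, the Euler characteristic is 8 − 24 + 16 = 0, which agrees with 1 − 2 + 1 = 0.
(K is a triangulation of the torus T^2.)

H_0 ≅ Z,  H_1 ≅ Z^2,  H_2 ≅ Z.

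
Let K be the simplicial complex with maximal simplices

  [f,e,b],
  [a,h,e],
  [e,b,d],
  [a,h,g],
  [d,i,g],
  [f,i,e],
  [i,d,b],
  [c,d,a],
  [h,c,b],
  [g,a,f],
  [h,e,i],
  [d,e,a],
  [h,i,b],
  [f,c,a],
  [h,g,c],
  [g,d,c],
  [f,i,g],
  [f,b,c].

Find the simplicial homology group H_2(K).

H_2 ≅ 0.

Order the vertices as a < b < c < d < e < f < g < h < i. Listing each simplex with vertices in this order, K has dimension 2 with simplices:

  0-simplices (9): a, b, c, d, e, f, g, h, i
  1-simplices (27): ac, ad, ae, af, ag, ah, bc, bd, be, bf, bh, bi, cd, cf, cg, ch, de, dg, di, ef, eh, ei, fg, fi, gh, gi, hi
  2-simplices (18): acd, acf, ade, aeh, afg, agh, bcf, bch, bde, bdi, bef, bhi, cdg, cgh, dgi, efi, ehi, fgi

giving chain groups C_0 ≅ Z^9, C_1 ≅ Z^27, C_2 ≅ Z^18.

The boundary map ∂_1: C_1 → C_0 is given by ∂[p,q] = [q] − [p]. For instance
  ∂fi = i − f.
This gives a 9×27 integer matrix of rank 8; reducing to Smith normal form yields diagonal entries (1,1,1,1,1,1,1,1).

The boundary map ∂_2: C_2 → C_1 acts by ∂[p,q,r] = [q,r] − [p,r] + [p,q]. For instance
  ∂bdi = di − bi + bd,
  ∂bef = ef − bf + be.
The resulting 27×18 matrix has rank 18, and its Smith normal form has invariant factors (1,1,1,1,1,1,1,1,1,1,1,1,1,1,1,1,1,2).

Now H_k = ker ∂_k / im ∂_{k+1}, so:

  H_2: rank ker ∂_2 − rank ∂_3 = (18 − 18) − 0 = 0, and there is no ∂_3, so H_2 = 0.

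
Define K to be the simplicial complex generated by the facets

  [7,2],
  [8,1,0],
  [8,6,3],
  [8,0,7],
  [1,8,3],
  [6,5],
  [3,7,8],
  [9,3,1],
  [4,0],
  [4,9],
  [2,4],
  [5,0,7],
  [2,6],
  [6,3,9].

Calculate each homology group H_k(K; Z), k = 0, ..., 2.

H_0 = Z,  H_1 = Z^4,  H_2 = 0.

K has 10 vertices, 21 edges, 8 triangles.
rank ∂_0 = 0, rank ∂_1 = 9 ⇒ b_0 = 10 − 0 − 9 = 1; all invariant factors of ∂_1 are 1 so no torsion. So H_0 = Z.
rank ∂_1 = 9, rank ∂_2 = 8 ⇒ b_1 = 21 − 9 − 8 = 4; all invariant factors of ∂_2 are 1 so no torsion. So H_1 = Z^4.
rank ∂_2 = 8, rank ∂_3 = 0 ⇒ b_2 = 8 − 8 − 0 = 0. So H_2 = 0.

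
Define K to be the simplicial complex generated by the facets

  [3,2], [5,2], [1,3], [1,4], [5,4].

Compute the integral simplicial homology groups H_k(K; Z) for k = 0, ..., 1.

Fix the vertex order 1 < 2 < 3 < 4 < 5 and write every simplex with vertices in increasing order. Then dim K = 1 and the simplices of K are:

  0-simplices (5): [1], [2], [3], [4], [5]
  1-simplices (5): [1,3], [1,4], [2,3], [2,5], [4,5]

so the chain groups are C_0 ≅ Z^5, C_1 ≅ Z^5.

Boundary ∂_1: C_1 → C_0 maps an edge to its endpoints' difference, ∂[p,q] = q − p. For instance
  ∂[2,3] = [3] − [2].
This gives a 5×5 integer matrix of rank 4; reducing to Smith normal form yields diagonal entries (1,1,1,1).

Now H_k = ker ∂_k / im ∂_{k+1}, so:

  H_0: rank C_0 − rank ∂_1 = 5 − 4 = 1, and the invariant factors of ∂_1 are all 1, so H_0 ≅ Z.
  H_1: rank ker ∂_1 − rank ∂_2 = (5 − 4) − 0 = 1, and there is no ∂_2, so H_1 ≅ Z.

H_0 ≅ Z,  H_1 ≅ Z.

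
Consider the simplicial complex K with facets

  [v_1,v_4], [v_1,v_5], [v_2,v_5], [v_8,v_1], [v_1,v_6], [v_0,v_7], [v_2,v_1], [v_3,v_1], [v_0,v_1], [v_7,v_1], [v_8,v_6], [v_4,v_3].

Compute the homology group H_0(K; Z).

H_0 = Z.

Order the vertices as v_0 < v_1 < v_2 < v_3 < v_4 < v_5 < v_6 < v_7 < v_8. Listing each simplex with vertices in this order, K has dimension 1 with simplices:

  0-simplices (9): [v_0], [v_1], [v_2], [v_3], [v_4], [v_5], [v_6], [v_7], [v_8]
  1-simplices (12): [v_0,v_1], [v_0,v_7], [v_1,v_2], [v_1,v_3], [v_1,v_4], [v_1,v_5], [v_1,v_6], [v_1,v_7], [v_1,v_8], [v_2,v_5], [v_3,v_4], [v_6,v_8]

so the chain groups are C_0 ≅ Z^9, C_1 ≅ Z^12.

The boundary map ∂_1: C_1 → C_0 maps an edge to its endpoints' difference, ∂[p,q] = q − p. For instance
  ∂[v_1,v_2] = [v_2] − [v_1].
As a 9×12 matrix over Z this has rank 8, with invariant factors (1,1,1,1,1,1,1,1).

Computing H_k = (kernel of ∂_k) / (image of ∂_{k+1}):

  H_0: rank C_0 − rank ∂_1 = 9 − 8 = 1, and the invariant factors of ∂_1 are all 1, so H_0 = Z.

(K is a triangulation of a wedge of 4 circles.)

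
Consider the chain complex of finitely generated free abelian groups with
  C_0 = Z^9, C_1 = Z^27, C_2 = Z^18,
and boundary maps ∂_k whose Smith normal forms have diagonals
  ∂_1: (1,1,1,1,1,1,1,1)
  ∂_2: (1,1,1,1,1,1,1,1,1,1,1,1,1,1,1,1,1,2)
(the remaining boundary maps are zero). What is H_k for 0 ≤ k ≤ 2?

H_0: b_0 = 9 − 0 − 8 = 1; torsion from ∂_1 factors > 1: none. So H_0 = Z.
H_1: b_1 = 27 − 8 − 18 = 1; torsion from ∂_2 factors > 1: [2]. So H_1 = Z ⊕ Z/2.
H_2: b_2 = 18 − 18 − 0 = 0; torsion from ∂_3 factors > 1: none. So H_2 = 0.

H_0 = Z,  H_1 = Z ⊕ Z/2,  H_2 = 0.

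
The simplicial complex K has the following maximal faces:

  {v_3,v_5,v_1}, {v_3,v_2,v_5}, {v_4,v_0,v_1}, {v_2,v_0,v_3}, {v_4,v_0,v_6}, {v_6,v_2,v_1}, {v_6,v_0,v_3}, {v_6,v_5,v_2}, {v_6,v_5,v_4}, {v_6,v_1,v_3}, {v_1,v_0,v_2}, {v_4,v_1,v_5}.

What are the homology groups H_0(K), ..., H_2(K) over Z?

H_0 = Z,  H_1 = Z/2,  H_2 = 0.

K has 7 vertices, 18 edges, 12 triangles.
rank ∂_0 = 0, rank ∂_1 = 6 ⇒ b_0 = 7 − 0 − 6 = 1; all invariant factors of ∂_1 are 1 so no torsion. So H_0 = Z.
rank ∂_1 = 6, rank ∂_2 = 12 ⇒ b_1 = 18 − 6 − 12 = 0; ∂_2 has invariant factor(s) [2] giving torsion. So H_1 = Z/2.
rank ∂_2 = 12, rank ∂_3 = 0 ⇒ b_2 = 12 − 12 − 0 = 0. So H_2 = 0.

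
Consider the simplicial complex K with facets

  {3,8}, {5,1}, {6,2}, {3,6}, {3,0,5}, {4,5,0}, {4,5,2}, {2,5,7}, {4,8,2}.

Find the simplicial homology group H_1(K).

H_1 ≅ Z^2.

Fix the vertex order 0 < 1 < 2 < 3 < 4 < 5 < 6 < 7 < 8 and write every simplex with vertices in increasing order. Then dim K = 2 and the simplices of K are:

  0-simplices (9): [0], [1], [2], [3], [4], [5], [6], [7], [8]
  1-simplices (15): [0,3], [0,4], [0,5], [1,5], [2,4], [2,5], [2,6], [2,7], [2,8], [3,5], [3,6], [3,8], [4,5], [4,8], [5,7]
  2-simplices (5): [0,3,5], [0,4,5], [2,4,5], [2,4,8], [2,5,7]

Hence C_0 ≅ Z^9, C_1 ≅ Z^15, C_2 ≅ Z^5.

∂_1: C_1 → C_0 sends each edge [p,q] (with p < q) to q − p. For instance
  ∂[2,7] = [7] − [2].
The resulting 9×15 matrix has rank 8, and its Smith normal form has invariant factors (1,1,1,1,1,1,1,1).

The boundary map ∂_2: C_2 → C_1 sends each 2-simplex [p,q,r] to [q,r] − [p,r] + [p,q]. For instance
  ∂[2,4,5] = [4,5] − [2,5] + [2,4],
  ∂[0,3,5] = [3,5] − [0,5] + [0,3].
The resulting 15×5 matrix has rank 5, and its Smith normal form has invariant factors (1,1,1,1,1).

Now H_k = ker ∂_k / im ∂_{k+1}, so:

  H_1: rank ker ∂_1 − rank ∂_2 = (15 − 8) − 5 = 2, and the invariant factors of ∂_2 are all 1, so H_1 = Z^2.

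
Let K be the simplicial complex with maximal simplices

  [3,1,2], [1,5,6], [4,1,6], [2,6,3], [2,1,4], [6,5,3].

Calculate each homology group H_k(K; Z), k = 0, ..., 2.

We work with the vertex ordering 1 < 2 < 3 < 4 < 5 < 6. The simplices of K, each written with vertices in increasing order, are:

  0-simplices (6): [1], [2], [3], [4], [5], [6]
  1-simplices (12): [1,2], [1,3], [1,4], [1,5], [1,6], [2,3], [2,4], [2,6], [3,5], [3,6], [4,6], [5,6]
  2-simplices (6): [1,2,3], [1,2,4], [1,4,6], [1,5,6], [2,3,6], [3,5,6]

giving chain groups C_0 ≅ Z^6, C_1 ≅ Z^12, C_2 ≅ Z^6.

∂_1: C_1 → C_0 maps an edge to its endpoints' difference, ∂[p,q] = q − p. For instance
  ∂[2,3] = [3] − [2].
The 6×12 boundary matrix has rank 5 and Smith normal form diag(1,1,1,1,1).

∂_2: C_2 → C_1 sends each 2-simplex [p,q,r] to [q,r] − [p,r] + [p,q]. For instance
  ∂[1,4,6] = [4,6] − [1,6] + [1,4],
  ∂[3,5,6] = [5,6] − [3,6] + [3,5].
This gives a 12×6 integer matrix of rank 6; reducing to Smith normal form yields diagonal entries (1,1,1,1,1,1).

Computing H_k = (kernel of ∂_k) / (image of ∂_{k+1}):

  H_0: rank C_0 − rank ∂_1 = 6 − 5 = 1, and the invariant factors of ∂_1 are all 1, so H_0 ≅ Z.
  H_1: rank ker ∂_1 − rank ∂_2 = (12 − 5) − 6 = 1, and the invariant factors of ∂_2 are all 1, so H_1 ≅ Z.
  H_2: rank ker ∂_2 − rank ∂_3 = (6 − 6) − 0 = 0, and there is no ∂_3, so H_2 ≅ 0.

(K is a triangulation of the cylinder S^1 x I.)

H_0 = Z,  H_1 = Z,  H_2 = 0.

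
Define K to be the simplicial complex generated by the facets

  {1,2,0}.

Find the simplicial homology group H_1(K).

Take the total order 0 < 1 < 2 on the vertex set. Then K (dimension 2) consists of the simplices:

  0-simplices (3): [0], [1], [2]
  1-simplices (3): [0,1], [0,2], [1,2]
  2-simplices (1): [0,1,2]

giving chain groups C_0 ≅ Z^3, C_1 ≅ Z^3, C_2 ≅ Z^1.

The boundary map ∂_1: C_1 → C_0 sends each edge [p,q] (with p < q) to q − p. For instance
  ∂[1,2] = [2] − [1].
The resulting 3×3 matrix has rank 2, and its Smith normal form has invariant factors (1,1).

The boundary map ∂_2: C_2 → C_1 maps a triangle to the signed sum of its edges. For instance
  ∂[0,1,2] = [1,2] − [0,2] + [0,1].
As a 3×1 matrix over Z this has rank 1, with invariant factors (1).

From H_k ≅ ker(∂_k) / im(∂_{k+1}) we obtain:

  H_1: rank ker ∂_1 − rank ∂_2 = (3 − 2) − 1 = 0, and the invariant factors of ∂_2 are all 1, so H_1 = 0.

H_1 ≅ 0.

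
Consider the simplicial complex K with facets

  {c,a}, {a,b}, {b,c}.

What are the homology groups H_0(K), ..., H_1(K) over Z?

H_0 = Z,  H_1 = Z.

Order the vertices as a < b < c. Listing each simplex with vertices in this order, K has dimension 1 with simplices:

  0-simplices (3): a, b, c
  1-simplices (3): ab, ac, bc

so the chain groups are C_0 ≅ Z^3, C_1 ≅ Z^3.

The boundary map ∂_1: C_1 → C_0 maps an edge to its endpoints' difference, ∂[p,q] = q − p.
The resulting 3×3 matrix has rank 2, and its Smith normal form has invariant factors (1,1).

Now H_k = ker ∂_k / im ∂_{k+1}, so:

  H_0: rank C_0 − rank ∂_1 = 3 − 2 = 1, and the invariant factors of ∂_1 are all 1, so H_0 = Z.
  H_1: rank ker ∂_1 − rank ∂_2 = (3 − 2) − 0 = 1, and there is no ∂_2, so H_1 = Z.

(K is a triangulation of the circle S^1.)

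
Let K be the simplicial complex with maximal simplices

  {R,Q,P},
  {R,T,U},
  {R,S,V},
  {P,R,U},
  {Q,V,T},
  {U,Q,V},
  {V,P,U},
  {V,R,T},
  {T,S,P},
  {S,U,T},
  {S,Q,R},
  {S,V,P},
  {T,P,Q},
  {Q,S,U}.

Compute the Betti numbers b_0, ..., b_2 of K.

b_0 = 1, b_1 = 2, b_2 = 1.

Fix the vertex order P < Q < R < S < T < U < V and write every simplex with vertices in increasing order. Then dim K = 2 and the simplices of K are:

  0-simplices (7): P, Q, R, S, T, U, V
  1-simplices (21): PQ, PR, PS, PT, PU, PV, QR, QS, QT, QU, QV, RS, RT, RU, RV, ST, SU, SV, TU, TV, UV
  2-simplices (14): PQR, PQT, PRU, PST, PSV, PUV, QRS, QSU, QTV, QUV, RSV, RTU, RTV, STU

Hence C_0 ≅ Z^7, C_1 ≅ Z^21, C_2 ≅ Z^14.

The boundary map ∂_1: C_1 → C_0 maps an edge to its endpoints' difference, ∂[p,q] = q − p.
As a 7×21 matrix over Z this has rank 6, with invariant factors (1,1,1,1,1,1).

∂_2: C_2 → C_1 acts by ∂[p,q,r] = [q,r] − [p,r] + [p,q]. For instance
  ∂PST = ST − PT + PS,
  ∂QRS = RS − QS + QR.
This gives a 21×14 integer matrix of rank 13; reducing to Smith normal form yields diagonal entries (1,1,1,1,1,1,1,1,1,1,1,1,1).

Now H_k = ker ∂_k / im ∂_{k+1}, so:

  H_0: rank C_0 − rank ∂_1 = 7 − 6 = 1, and the invariant factors of ∂_1 are all 1, so H_0 = Z.
  H_1: rank ker ∂_1 − rank ∂_2 = (21 − 6) − 13 = 2, and the invariant factors of ∂_2 are all 1, so H_1 = Z^2.
  H_2: rank ker ∂_2 − rank ∂_3 = (14 − 13) − 0 = 1, and there is no ∂_3, so H_2 = Z.

Hence the Betti numbers are b_0 = 1, b_1 = 2, b_2 = 1.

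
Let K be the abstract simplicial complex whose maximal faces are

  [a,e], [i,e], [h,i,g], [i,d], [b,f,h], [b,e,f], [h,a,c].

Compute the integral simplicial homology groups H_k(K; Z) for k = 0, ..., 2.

H_0 ≅ Z,  H_1 ≅ Z^2,  H_2 = 0.

Order the vertices as a < b < c < d < e < f < g < h < i. Listing each simplex with vertices in this order, K has dimension 2 with simplices:

  0-simplices (9): a, b, c, d, e, f, g, h, i
  1-simplices (14): ac, ae, ah, be, bf, bh, ch, di, ef, ei, fh, gh, gi, hi
  2-simplices (4): ach, bef, bfh, ghi

so the chain groups are C_0 ≅ Z^9, C_1 ≅ Z^14, C_2 ≅ Z^4.

The boundary map ∂_1: C_1 → C_0 is given by ∂[p,q] = [q] − [p]. For instance
  ∂ae = e − a.
The resulting 9×14 matrix has rank 8, and its Smith normal form has invariant factors (1,1,1,1,1,1,1,1).

The boundary map ∂_2: C_2 → C_1 acts by ∂[p,q,r] = [q,r] − [p,r] + [p,q]. For instance
  ∂ghi = hi − gi + gh,
  ∂bfh = fh − bh + bf.
The resulting 14×4 matrix has rank 4, and its Smith normal form has invariant factors (1,1,1,1).

From H_k ≅ ker(∂_k) / im(∂_{k+1}) we obtain:

  H_0: rank C_0 − rank ∂_1 = 9 − 8 = 1, and the invariant factors of ∂_1 are all 1, so H_0 ≅ Z.
  H_1: rank ker ∂_1 − rank ∂_2 = (14 − 8) − 4 = 2, and the invariant factors of ∂_2 are all 1, so H_1 ≅ Z^2.
  H_2: rank ker ∂_2 − rank ∂_3 = (4 − 4) − 0 = 0, and there is no ∂_3, so H_2 ≅ 0.

As a check, the Euler characteristic is 9 − 14 + 4 = -1, which agrees with 1 − 2 + 0 = -1.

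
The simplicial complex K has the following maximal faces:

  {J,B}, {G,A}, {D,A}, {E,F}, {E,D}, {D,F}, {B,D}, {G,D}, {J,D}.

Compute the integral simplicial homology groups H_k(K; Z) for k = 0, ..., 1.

H_0 ≅ Z,  H_1 ≅ Z^3.

We work with the vertex ordering A < B < D < E < F < G < J. The simplices of K, each written with vertices in increasing order, are:

  0-simplices (7): A, B, D, E, F, G, J
  1-simplices (9): AD, AG, BD, BJ, DE, DF, DG, DJ, EF

giving chain groups C_0 ≅ Z^7, C_1 ≅ Z^9.

The boundary map ∂_1: C_1 → C_0 maps an edge to its endpoints' difference, ∂[p,q] = q − p. For instance
  ∂AG = G − A.
The resulting 7×9 matrix has rank 6, and its Smith normal form has invariant factors (1,1,1,1,1,1).

Now H_k = ker ∂_k / im ∂_{k+1}, so:

  H_0: rank C_0 − rank ∂_1 = 7 − 6 = 1, and the invariant factors of ∂_1 are all 1, so H_0 = Z.
  H_1: rank ker ∂_1 − rank ∂_2 = (9 − 6) − 0 = 3, and there is no ∂_2, so H_1 = Z^3.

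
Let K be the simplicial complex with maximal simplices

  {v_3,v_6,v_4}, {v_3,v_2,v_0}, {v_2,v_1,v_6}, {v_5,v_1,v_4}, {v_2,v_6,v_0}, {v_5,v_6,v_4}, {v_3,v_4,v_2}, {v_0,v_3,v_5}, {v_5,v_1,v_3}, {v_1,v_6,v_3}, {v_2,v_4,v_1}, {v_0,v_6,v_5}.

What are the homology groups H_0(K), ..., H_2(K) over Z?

H_0 = Z,  H_1 = Z/2,  H_2 = 0.

Take the total order v_0 < v_1 < v_2 < v_3 < v_4 < v_5 < v_6 on the vertex set. Then K (dimension 2) consists of the simplices:

  0-simplices (7): [v_0], [v_1], [v_2], [v_3], [v_4], [v_5], [v_6]
  1-simplices (18): (18 of them)
  2-simplices (12): (12 of them)

giving chain groups C_0 ≅ Z^7, C_1 ≅ Z^18, C_2 ≅ Z^12.

The boundary map ∂_1: C_1 → C_0 is given by ∂[p,q] = [q] − [p].
As a 7×18 matrix over Z this has rank 6, with invariant factors (1,1,1,1,1,1).

∂_2: C_2 → C_1 acts by ∂[p,q,r] = [q,r] − [p,r] + [p,q]. For instance
  ∂[v_0,v_2,v_6] = [v_2,v_6] − [v_0,v_6] + [v_0,v_2],
  ∂[v_0,v_2,v_3] = [v_2,v_3] − [v_0,v_3] + [v_0,v_2].
This gives a 18×12 integer matrix of rank 12; reducing to Smith normal form yields diagonal entries (1,1,1,1,1,1,1,1,1,1,1,2).

Reading off H_k = ker ∂_k / im ∂_{k+1}:

  H_0: rank C_0 − rank ∂_1 = 7 − 6 = 1, and the invariant factors of ∂_1 are all 1, so H_0 ≅ Z.
  H_1: rank ker ∂_1 − rank ∂_2 = (18 − 6) − 12 = 0, and ∂_2 has invariant factor 2 > 1, so H_1 ≅ Z/2.
  H_2: rank ker ∂_2 − rank ∂_3 = (12 − 12) − 0 = 0, and there is no ∂_3, so H_2 ≅ 0.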